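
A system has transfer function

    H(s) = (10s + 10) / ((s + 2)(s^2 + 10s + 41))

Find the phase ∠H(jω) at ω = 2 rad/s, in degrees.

At s = j2: numerator = 10 + j20, denominator = 34 + j114.
∠H = ∠num − ∠den = 63.435° − (73.393°) = -9.958°.

∠H(j2) ≈ -9.958°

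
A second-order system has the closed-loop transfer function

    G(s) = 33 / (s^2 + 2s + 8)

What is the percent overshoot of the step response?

%OS ≈ 30.5%

Comparing s^2 + 2s + 8 to s^2 + 2ζωₙs + ωₙ²: ωₙ = √8 ≈ 2.828 rad/s and ζ = 2/(2·√8) ≈ 0.3536.
%OS = 100·exp(−πζ/√(1−ζ²)) = 100·exp(−π·0.3536/√(1−0.3536²)) ≈ 30.5%.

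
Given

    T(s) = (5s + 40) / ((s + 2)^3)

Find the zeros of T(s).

Set the numerator to zero: 5s + 40 = 0, i.e. 5·(s + 8) = 0.
So s = -8.

s = -8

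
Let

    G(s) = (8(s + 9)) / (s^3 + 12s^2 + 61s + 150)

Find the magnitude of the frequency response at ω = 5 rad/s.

Substitute s = j5: numerator = 72 + j40, denominator = -150 + j180.
|G(j5)| = |72 + j40| / |-150 + j180| = 82.365 / 234.31 ≈ 0.3515.

|G(j5)| ≈ 0.3515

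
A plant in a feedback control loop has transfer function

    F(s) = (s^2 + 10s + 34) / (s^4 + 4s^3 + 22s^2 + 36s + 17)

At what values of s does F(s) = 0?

s = -5 + 3j, -5 - 3j

Set the numerator to zero: s^2 + 10s + 34 = 0.
Factoring: (s^2 + 10s + 34) = 0.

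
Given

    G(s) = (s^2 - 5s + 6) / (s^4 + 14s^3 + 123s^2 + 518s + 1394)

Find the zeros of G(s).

Set the numerator to zero: s^2 - 5s + 6 = 0.
Factoring: (s - 3)(s - 2) = 0.

s = 3, 2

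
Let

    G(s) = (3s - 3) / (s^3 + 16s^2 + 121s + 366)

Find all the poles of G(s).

s = -5 + 6j, -5 - 6j, -6

The poles are the roots of the denominator s^3 + 16s^2 + 121s + 366 = 0.
Trying s = -6: the polynomial evaluates to 0, so (s + 6) is a factor.
Dividing out leaves s^2 + 10s + 61 = 0.
The quadratic formula then gives s = -5 ± 6j.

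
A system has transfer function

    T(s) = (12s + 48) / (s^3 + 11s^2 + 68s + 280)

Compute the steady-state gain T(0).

Set s = 0: T(0) = (48) / (280) = 6/35.

T(0) = 6/35 ≈ 0.1714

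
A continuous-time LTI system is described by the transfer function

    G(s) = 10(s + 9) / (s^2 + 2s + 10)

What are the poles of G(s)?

s = -1 ± 3j

The poles are the roots of the denominator s^2 + 2s + 10 = 0.
Using the quadratic formula: s = (-2 ± √(-36))/2 = -1 ± 3j.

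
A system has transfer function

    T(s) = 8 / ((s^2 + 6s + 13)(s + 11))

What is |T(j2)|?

Substitute s = j2: numerator = 8, denominator = 75 + j150.
|T(j2)| = |8| / |75 + j150| = 8 / 167.71 ≈ 0.04770.

|T(j2)| ≈ 0.04770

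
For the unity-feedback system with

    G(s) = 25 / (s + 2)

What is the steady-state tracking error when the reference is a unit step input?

e_ss = 0.07407

G(s) has no poles at the origin.
This is a Type 0 system. Kp = lim_{s→0} G(s) = 25/2.
e_ss = 1/(1 + Kp) = 1/(1 + 25/2) = 2/27 ≈ 0.07407.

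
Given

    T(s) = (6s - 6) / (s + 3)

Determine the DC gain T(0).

T(0) = -2

Set s = 0: T(0) = (-6) / (3) = -2.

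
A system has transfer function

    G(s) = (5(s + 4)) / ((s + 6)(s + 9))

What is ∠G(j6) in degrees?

At s = j6: numerator = 20 + j30, denominator = 18 + j90.
∠G = ∠num − ∠den = 56.310° − (78.690°) = -22.38°.

∠G(j6) ≈ -22.38°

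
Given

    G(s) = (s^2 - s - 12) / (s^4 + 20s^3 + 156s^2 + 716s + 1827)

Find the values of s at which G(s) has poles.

The poles are the roots of the denominator s^4 + 20s^3 + 156s^2 + 716s + 1827 = 0.
Trying s = -9: the polynomial evaluates to 0, so (s + 9) is a factor.
Dividing out leaves s^3 + 11s^2 + 57s + 203 = 0.
This factors further as (s^2 + 4s + 29)(s + 7) = 0.

s = -2 ± 5j, -9, -7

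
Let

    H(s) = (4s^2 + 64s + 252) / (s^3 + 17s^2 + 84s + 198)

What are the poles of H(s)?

s = -3 + 3j, -3 - 3j, -11

The poles are the roots of the denominator s^3 + 17s^2 + 84s + 198 = 0.
Trying s = -11: the polynomial evaluates to 0, so (s + 11) is a factor.
Dividing out leaves s^2 + 6s + 18 = 0.
The quadratic formula then gives s = -3 ± 3j.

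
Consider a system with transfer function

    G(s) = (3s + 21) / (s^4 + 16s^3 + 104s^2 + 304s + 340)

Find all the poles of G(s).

The poles are the roots of the denominator s^4 + 16s^3 + 104s^2 + 304s + 340 = 0.
No real roots exist; factor into two real quadratics: (s^2 + 6s + 10)(s^2 + 10s + 34) = 0.
Each quadratic gives a conjugate pair via the quadratic formula.

s = -3 ± j, -5 ± 3j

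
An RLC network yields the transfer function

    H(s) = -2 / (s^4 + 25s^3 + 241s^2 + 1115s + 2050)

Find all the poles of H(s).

The poles are the roots of the denominator s^4 + 25s^3 + 241s^2 + 1115s + 2050 = 0.
Trying s = -5: the polynomial evaluates to 0, so (s + 5) is a factor.
Dividing out leaves s^3 + 20s^2 + 141s + 410 = 0.
This factors further as (s^2 + 10s + 41)(s + 10) = 0.

s = -5 + 4j, -5 - 4j, -5, -10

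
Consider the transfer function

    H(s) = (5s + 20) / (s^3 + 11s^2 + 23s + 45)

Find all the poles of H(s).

s = -1 + 2j, -1 - 2j, -9

The poles are the roots of the denominator s^3 + 11s^2 + 23s + 45 = 0.
Trying s = -9: the polynomial evaluates to 0, so (s + 9) is a factor.
Dividing out leaves s^2 + 2s + 5 = 0.
The quadratic formula then gives s = -1 ± 2j.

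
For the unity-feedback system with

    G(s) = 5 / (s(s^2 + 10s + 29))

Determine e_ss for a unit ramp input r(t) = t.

e_ss = 5.800

G(s) has one pole at the origin.
This is a Type 1 system. Kv = lim_{s→0} s·G(s) = 5/29.
e_ss = 1/Kv = 1/(5/29) = 29/5 ≈ 5.800.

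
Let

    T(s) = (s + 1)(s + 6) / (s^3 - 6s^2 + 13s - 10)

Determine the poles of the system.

s = 2 ± j, 2

The poles are the roots of the denominator s^3 - 6s^2 + 13s - 10 = 0.
Trying s = 2: the polynomial evaluates to 0, so (s - 2) is a factor.
Dividing out leaves s^2 - 4s + 5 = 0.
The quadratic formula then gives s = 2 ± 1j.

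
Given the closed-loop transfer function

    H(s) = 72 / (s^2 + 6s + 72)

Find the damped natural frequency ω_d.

ω_d ≈ 7.937 rad/s

Comparing s^2 + 6s + 72 to s^2 + 2ζωₙs + ωₙ²: ωₙ = √72 ≈ 8.485 rad/s and ζ = 6/(2·√72) ≈ 0.3536.
ζωₙ = 6/2 = 3, so ω_d = ωₙ√(1−ζ²) = √(ωₙ² − (ζωₙ)²) = √(72 − 3²) = √63 ≈ 7.937 rad/s.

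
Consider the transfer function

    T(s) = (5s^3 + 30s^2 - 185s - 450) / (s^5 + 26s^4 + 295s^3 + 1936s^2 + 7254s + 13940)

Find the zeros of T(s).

Set the numerator to zero: 5s^3 + 30s^2 - 185s - 450 = 0, i.e. 5·(s^3 + 6s^2 - 37s - 90) = 0.
Factoring: (s + 9)(s - 5)(s + 2) = 0.

s = -9, 5, -2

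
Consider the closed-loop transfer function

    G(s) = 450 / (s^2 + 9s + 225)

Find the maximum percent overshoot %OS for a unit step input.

Comparing s^2 + 9s + 225 to s^2 + 2ζωₙs + ωₙ²: ωₙ = 15 rad/s and ζ = 9/(2·15) = 0.3.
%OS = 100·exp(−πζ/√(1−ζ²)) = 100·exp(−π·0.3/√(1−0.3²)) ≈ 37.2%.

%OS ≈ 37.2%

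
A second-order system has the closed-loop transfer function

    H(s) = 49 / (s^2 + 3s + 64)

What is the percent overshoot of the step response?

%OS ≈ 54.9%

Comparing s^2 + 3s + 64 to s^2 + 2ζωₙs + ωₙ²: ωₙ = 8 rad/s and ζ = 3/(2·8) = 0.1875.
%OS = 100·exp(−πζ/√(1−ζ²)) = 100·exp(−π·0.1875/√(1−0.1875²)) ≈ 54.9%.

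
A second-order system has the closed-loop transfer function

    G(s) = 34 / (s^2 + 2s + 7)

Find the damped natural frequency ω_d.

ω_d ≈ 2.449 rad/s

Comparing s^2 + 2s + 7 to s^2 + 2ζωₙs + ωₙ²: ωₙ = √7 ≈ 2.646 rad/s and ζ = 2/(2·√7) ≈ 0.3780.
ζωₙ = 2/2 = 1, so ω_d = ωₙ√(1−ζ²) = √(ωₙ² − (ζωₙ)²) = √(7 − 1²) = √6 ≈ 2.449 rad/s.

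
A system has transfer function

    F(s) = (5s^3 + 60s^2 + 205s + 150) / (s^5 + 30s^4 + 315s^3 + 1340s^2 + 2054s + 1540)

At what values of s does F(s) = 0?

Set the numerator to zero: 5s^3 + 60s^2 + 205s + 150 = 0, i.e. 5·(s^3 + 12s^2 + 41s + 30) = 0.
Factoring: (s + 1)(s + 5)(s + 6) = 0.

s = -1, -5, -6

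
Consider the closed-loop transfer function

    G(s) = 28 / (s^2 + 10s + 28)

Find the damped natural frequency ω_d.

Comparing s^2 + 10s + 28 to s^2 + 2ζωₙs + ωₙ²: ωₙ = √28 ≈ 5.292 rad/s and ζ = 10/(2·√28) ≈ 0.9449.
ζωₙ = 10/2 = 5, so ω_d = ωₙ√(1−ζ²) = √(ωₙ² − (ζωₙ)²) = √(28 − 5²) = √3 ≈ 1.732 rad/s.

ω_d ≈ 1.732 rad/s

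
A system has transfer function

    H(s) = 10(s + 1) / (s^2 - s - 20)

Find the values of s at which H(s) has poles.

The poles are the roots of the denominator s^2 - s - 20 = 0.
Factoring: (s + 4)(s - 5) = 0, so s = -4 and s = 5.

s = -4, 5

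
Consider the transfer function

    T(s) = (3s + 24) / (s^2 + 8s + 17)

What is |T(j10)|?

|T(j10)| ≈ 0.3333

Substitute s = j10: numerator = 24 + j30, denominator = -83 + j80.
|T(j10)| = |24 + j30| / |-83 + j80| = 38.419 / 115.28 ≈ 0.3333.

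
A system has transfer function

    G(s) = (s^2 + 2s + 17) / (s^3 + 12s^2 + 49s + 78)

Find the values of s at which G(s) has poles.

The poles are the roots of the denominator s^3 + 12s^2 + 49s + 78 = 0.
Trying s = -6: the polynomial evaluates to 0, so (s + 6) is a factor.
Dividing out leaves s^2 + 6s + 13 = 0.
The quadratic formula then gives s = -3 ± 2j.

s = -3 ± 2j, -6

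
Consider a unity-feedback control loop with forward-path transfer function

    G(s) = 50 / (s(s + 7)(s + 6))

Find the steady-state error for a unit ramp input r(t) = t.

e_ss = 0.8400

G(s) has one pole at the origin.
This is a Type 1 system. Kv = lim_{s→0} s·G(s) = 50/42 = 25/21.
e_ss = 1/Kv = 1/(25/21) = 21/25 ≈ 0.8400.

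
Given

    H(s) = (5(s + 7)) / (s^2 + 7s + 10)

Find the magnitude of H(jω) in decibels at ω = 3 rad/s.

Substitute s = j3: numerator = 35 + j15, denominator = 1 + j21.
|H(j3)| = |35 + j15| / |1 + j21| = 38.079 / 21.024 ≈ 1.811.
In decibels: 20·log₁₀(1.811) ≈ 5.16 dB.

|H(j3)|_dB ≈ 5.16 dB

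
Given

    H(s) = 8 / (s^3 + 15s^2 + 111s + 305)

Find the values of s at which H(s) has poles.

The poles are the roots of the denominator s^3 + 15s^2 + 111s + 305 = 0.
Trying s = -5: the polynomial evaluates to 0, so (s + 5) is a factor.
Dividing out leaves s^2 + 10s + 61 = 0.
The quadratic formula then gives s = -5 ± 6j.

s = -5 ± 6j, -5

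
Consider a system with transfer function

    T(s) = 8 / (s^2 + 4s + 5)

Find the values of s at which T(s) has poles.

s = -2 ± j

The poles are the roots of the denominator s^2 + 4s + 5 = 0.
Using the quadratic formula: s = (-4 ± √(-4))/2 = -2 ± 1j.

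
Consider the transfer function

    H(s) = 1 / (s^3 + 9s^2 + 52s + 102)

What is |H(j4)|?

Substitute s = j4: numerator = 1, denominator = -42 + j144.
|H(j4)| = |1| / |-42 + j144| = 1 / 150 ≈ 0.006667.

|H(j4)| ≈ 0.006667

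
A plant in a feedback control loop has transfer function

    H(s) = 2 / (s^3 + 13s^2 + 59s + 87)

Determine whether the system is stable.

stable

The denominator s^3 + 13s^2 + 59s + 87 factors as (s^2 + 10s + 29)(s + 3), giving poles at s = -5 ± 2j, -3.
Since all poles lie strictly in the left half-plane, the system is stable.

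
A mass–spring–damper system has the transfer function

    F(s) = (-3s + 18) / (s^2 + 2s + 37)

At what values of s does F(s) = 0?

Set the numerator to zero: -3s + 18 = 0, i.e. -3·(s - 6) = 0.
So s = 6.

s = 6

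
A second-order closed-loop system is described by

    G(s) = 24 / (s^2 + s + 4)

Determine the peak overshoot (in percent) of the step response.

%OS ≈ 44.4%

Comparing s^2 + s + 4 to s^2 + 2ζωₙs + ωₙ²: ωₙ = 2 rad/s and ζ = 1/(2·2) = 0.25.
%OS = 100·exp(−πζ/√(1−ζ²)) = 100·exp(−π·0.25/√(1−0.25²)) ≈ 44.4%.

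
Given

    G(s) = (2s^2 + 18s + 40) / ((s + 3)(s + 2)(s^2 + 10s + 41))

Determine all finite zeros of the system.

Set the numerator to zero: 2s^2 + 18s + 40 = 0, i.e. 2·(s^2 + 9s + 20) = 0.
Factoring: (s + 4)(s + 5) = 0.

s = -4, -5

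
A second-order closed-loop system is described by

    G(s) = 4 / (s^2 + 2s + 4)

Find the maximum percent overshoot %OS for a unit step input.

Comparing s^2 + 2s + 4 to s^2 + 2ζωₙs + ωₙ²: ωₙ = 2 rad/s and ζ = 2/(2·2) = 0.5.
%OS = 100·exp(−πζ/√(1−ζ²)) = 100·exp(−π·0.5/√(1−0.5²)) ≈ 16.3%.

%OS ≈ 16.3%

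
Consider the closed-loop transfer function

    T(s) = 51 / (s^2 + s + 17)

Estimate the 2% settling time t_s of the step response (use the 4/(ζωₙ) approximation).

Comparing s^2 + s + 17 to s^2 + 2ζωₙs + ωₙ²: ωₙ = √17 ≈ 4.123 rad/s and ζ = 1/(2·√17) ≈ 0.1213.
ζωₙ = 1/2 = 0.5, so t_s ≈ 4/(ζωₙ) = 4/0.5 = 8 s.

t_s ≈ 8 s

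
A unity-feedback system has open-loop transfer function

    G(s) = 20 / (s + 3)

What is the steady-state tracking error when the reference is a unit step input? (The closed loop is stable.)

G(s) has no poles at the origin.
This is a Type 0 system. Kp = lim_{s→0} G(s) = 20/3.
e_ss = 1/(1 + Kp) = 1/(1 + 20/3) = 3/23 ≈ 0.1304.

e_ss = 0.1304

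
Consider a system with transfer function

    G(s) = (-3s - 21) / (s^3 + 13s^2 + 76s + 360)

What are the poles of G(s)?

The poles are the roots of the denominator s^3 + 13s^2 + 76s + 360 = 0.
Trying s = -9: the polynomial evaluates to 0, so (s + 9) is a factor.
Dividing out leaves s^2 + 4s + 40 = 0.
The quadratic formula then gives s = -2 ± 6j.

s = -2 ± 6j, -9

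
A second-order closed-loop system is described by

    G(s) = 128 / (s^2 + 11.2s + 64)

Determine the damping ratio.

ζ = 0.7

Compare the denominator to the standard form s^2 + 2ζωₙs + ωₙ².
ωₙ² = 64, so ωₙ = 8 rad/s.
2ζωₙ = 11.2, so ζ = 11.2/(2·8) = 0.7.
With ζ = 0.7 the response is underdamped.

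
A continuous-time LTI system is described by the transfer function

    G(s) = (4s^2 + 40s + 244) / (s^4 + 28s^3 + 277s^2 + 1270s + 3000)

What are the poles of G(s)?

The poles are the roots of the denominator s^4 + 28s^3 + 277s^2 + 1270s + 3000 = 0.
Trying s = -12: the polynomial evaluates to 0, so (s + 12) is a factor.
Dividing out leaves s^3 + 16s^2 + 85s + 250 = 0.
This factors further as (s^2 + 6s + 25)(s + 10) = 0.

s = -3 ± 4j, -12, -10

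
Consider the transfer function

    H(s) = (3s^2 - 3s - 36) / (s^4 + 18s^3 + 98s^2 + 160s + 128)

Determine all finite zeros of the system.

s = 4, -3

Set the numerator to zero: 3s^2 - 3s - 36 = 0, i.e. 3·(s^2 - s - 12) = 0.
Factoring: (s - 4)(s + 3) = 0.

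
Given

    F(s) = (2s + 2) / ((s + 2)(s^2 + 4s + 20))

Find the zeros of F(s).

s = -1

Set the numerator to zero: 2s + 2 = 0, i.e. 2·(s + 1) = 0.
So s = -1.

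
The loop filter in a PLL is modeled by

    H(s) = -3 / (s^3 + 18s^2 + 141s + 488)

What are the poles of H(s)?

The poles are the roots of the denominator s^3 + 18s^2 + 141s + 488 = 0.
Trying s = -8: the polynomial evaluates to 0, so (s + 8) is a factor.
Dividing out leaves s^2 + 10s + 61 = 0.
The quadratic formula then gives s = -5 ± 6j.

s = -5 ± 6j, -8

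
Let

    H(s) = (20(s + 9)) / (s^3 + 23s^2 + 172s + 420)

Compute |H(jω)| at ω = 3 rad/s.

Substitute s = j3: numerator = 180 + j60, denominator = 213 + j489.
|H(j3)| = |180 + j60| / |213 + j489| = 189.74 / 533.38 ≈ 0.3557.

|H(j3)| ≈ 0.3557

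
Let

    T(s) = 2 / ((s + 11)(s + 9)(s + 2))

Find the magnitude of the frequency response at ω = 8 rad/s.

|T(j8)| ≈ 0.001481

Substitute s = j8: numerator = 2, denominator = -1210 + j600.
|T(j8)| = |2| / |-1210 + j600| = 2 / 1350.6 ≈ 0.001481.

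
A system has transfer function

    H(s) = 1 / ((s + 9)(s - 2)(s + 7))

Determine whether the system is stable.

The poles can be read from the denominator factors: s = -9, 2, -7.
Since the pole(s) at s = 2 lie in the right half-plane, the system is unstable.

unstable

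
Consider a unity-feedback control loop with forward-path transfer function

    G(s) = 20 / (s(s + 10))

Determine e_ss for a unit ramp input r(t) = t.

G(s) has one pole at the origin.
This is a Type 1 system. Kv = lim_{s→0} s·G(s) = 20/10 = 2.
e_ss = 1/Kv = 1/(2) = 1/2 ≈ 0.5000.

e_ss = 0.5000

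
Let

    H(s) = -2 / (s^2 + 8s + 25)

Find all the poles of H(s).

s = -4 + 3j, -4 - 3j

The poles are the roots of the denominator s^2 + 8s + 25 = 0.
Using the quadratic formula: s = (-8 ± √(-36))/2 = -4 ± 3j.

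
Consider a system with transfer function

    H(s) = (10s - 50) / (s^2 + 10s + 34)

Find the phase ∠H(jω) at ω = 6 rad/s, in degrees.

∠H(j6) ≈ 37.90°

At s = j6: numerator = -50 + j60, denominator = -2 + j60.
∠H = ∠num − ∠den = 129.81° − (91.909°) = 37.90°.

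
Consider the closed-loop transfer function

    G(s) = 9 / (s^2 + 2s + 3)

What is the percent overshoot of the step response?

Comparing s^2 + 2s + 3 to s^2 + 2ζωₙs + ωₙ²: ωₙ = √3 ≈ 1.732 rad/s and ζ = 2/(2·√3) ≈ 0.5774.
%OS = 100·exp(−πζ/√(1−ζ²)) = 100·exp(−π·0.5774/√(1−0.5774²)) ≈ 10.8%.

%OS ≈ 10.8%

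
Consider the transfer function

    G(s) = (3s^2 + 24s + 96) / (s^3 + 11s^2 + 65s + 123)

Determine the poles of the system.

s = -3, -4 + 5j, -4 - 5j

The poles are the roots of the denominator s^3 + 11s^2 + 65s + 123 = 0.
Trying s = -3: the polynomial evaluates to 0, so (s + 3) is a factor.
Dividing out leaves s^2 + 8s + 41 = 0.
The quadratic formula then gives s = -4 ± 5j.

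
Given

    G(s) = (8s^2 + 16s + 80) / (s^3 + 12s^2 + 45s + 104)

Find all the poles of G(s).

The poles are the roots of the denominator s^3 + 12s^2 + 45s + 104 = 0.
Trying s = -8: the polynomial evaluates to 0, so (s + 8) is a factor.
Dividing out leaves s^2 + 4s + 13 = 0.
The quadratic formula then gives s = -2 ± 3j.

s = -8, -2 + 3j, -2 - 3j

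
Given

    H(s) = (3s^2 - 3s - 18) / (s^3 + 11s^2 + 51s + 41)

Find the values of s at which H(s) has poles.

The poles are the roots of the denominator s^3 + 11s^2 + 51s + 41 = 0.
Trying s = -1: the polynomial evaluates to 0, so (s + 1) is a factor.
Dividing out leaves s^2 + 10s + 41 = 0.
The quadratic formula then gives s = -5 ± 4j.

s = -5 ± 4j, -1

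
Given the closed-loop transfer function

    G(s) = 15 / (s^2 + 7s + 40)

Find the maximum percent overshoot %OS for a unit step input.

Comparing s^2 + 7s + 40 to s^2 + 2ζωₙs + ωₙ²: ωₙ = √40 ≈ 6.325 rad/s and ζ = 7/(2·√40) ≈ 0.5534.
%OS = 100·exp(−πζ/√(1−ζ²)) = 100·exp(−π·0.5534/√(1−0.5534²)) ≈ 12.4%.

%OS ≈ 12.4%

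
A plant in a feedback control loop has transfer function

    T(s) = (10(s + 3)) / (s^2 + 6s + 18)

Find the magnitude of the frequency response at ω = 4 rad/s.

Substitute s = j4: numerator = 30 + j40, denominator = 2 + j24.
|T(j4)| = |30 + j40| / |2 + j24| = 50 / 24.083 ≈ 2.076.

|T(j4)| ≈ 2.076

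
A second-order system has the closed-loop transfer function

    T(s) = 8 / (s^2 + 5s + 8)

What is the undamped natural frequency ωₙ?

ωₙ ≈ 2.828 rad/s

Compare the denominator to the standard form s^2 + 2ζωₙs + ωₙ².
ωₙ² = 8, so ωₙ = √8 ≈ 2.828 rad/s.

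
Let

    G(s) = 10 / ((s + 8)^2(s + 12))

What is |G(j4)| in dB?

Substitute s = j4: numerator = 10, denominator = 320 + j960.
|G(j4)| = |10| / |320 + j960| = 10 / 1011.9 ≈ 0.009882.
In decibels: 20·log₁₀(0.009882) ≈ -40.1 dB.

|G(j4)|_dB ≈ -40.1 dB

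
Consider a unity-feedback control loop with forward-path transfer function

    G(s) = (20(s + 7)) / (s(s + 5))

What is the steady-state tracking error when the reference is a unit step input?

G(s) has one pole at the origin.
This is a Type 1 system; for a step input the steady-state error is zero.

e_ss = 0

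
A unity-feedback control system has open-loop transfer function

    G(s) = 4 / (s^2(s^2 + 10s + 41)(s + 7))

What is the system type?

Type 2

The denominator has 2 factors of s at the origin (free integrators), so this is a Type 2 system.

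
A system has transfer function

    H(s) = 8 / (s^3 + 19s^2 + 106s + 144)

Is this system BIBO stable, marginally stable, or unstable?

The denominator s^3 + 19s^2 + 106s + 144 factors as (s + 9)(s + 8)(s + 2), giving poles at s = -9, -8, -2.
Since all poles lie strictly in the left half-plane, the system is stable.

stable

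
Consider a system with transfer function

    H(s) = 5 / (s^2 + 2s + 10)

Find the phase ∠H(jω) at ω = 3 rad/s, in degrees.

∠H(j3) ≈ -80.54°

At s = j3: numerator = 5, denominator = 1 + j6.
∠H = ∠num − ∠den = 0° − (80.538°) = -80.54°.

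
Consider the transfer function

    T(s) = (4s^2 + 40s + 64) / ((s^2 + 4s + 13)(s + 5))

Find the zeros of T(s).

s = -2, -8

Set the numerator to zero: 4s^2 + 40s + 64 = 0, i.e. 4·(s^2 + 10s + 16) = 0.
Factoring: (s + 2)(s + 8) = 0.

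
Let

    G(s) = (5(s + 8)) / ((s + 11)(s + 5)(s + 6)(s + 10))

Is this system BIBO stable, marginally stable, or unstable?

stable

The poles can be read from the denominator factors: s = -11, -5, -6, -10.
Since all poles lie strictly in the left half-plane, the system is stable.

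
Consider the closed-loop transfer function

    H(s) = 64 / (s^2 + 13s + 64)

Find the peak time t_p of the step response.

Comparing s^2 + 13s + 64 to s^2 + 2ζωₙs + ωₙ²: ωₙ = 8 rad/s and ζ = 13/(2·8) = 0.8125.
ζωₙ = 13/2 = 6.5, so ω_d = ωₙ√(1−ζ²) = √(ωₙ² − (ζωₙ)²) = √(64 − 6.5²) = √21.75 ≈ 4.664 rad/s.
t_p = π/ω_d = π/4.664 ≈ 0.6736 s.

t_p ≈ 0.6736 s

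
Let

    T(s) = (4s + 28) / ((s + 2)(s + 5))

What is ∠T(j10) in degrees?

At s = j10: numerator = 28 + j40, denominator = -90 + j70.
∠T = ∠num − ∠den = 55.008° − (142.13°) = -87.12°.

∠T(j10) ≈ -87.12°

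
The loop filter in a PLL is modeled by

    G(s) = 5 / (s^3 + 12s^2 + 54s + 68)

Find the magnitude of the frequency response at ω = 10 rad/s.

|G(j10)| ≈ 0.004092

Substitute s = j10: numerator = 5, denominator = -1132 - j460.
|G(j10)| = |5| / |-1132 - j460| = 5 / 1221.9 ≈ 0.004092.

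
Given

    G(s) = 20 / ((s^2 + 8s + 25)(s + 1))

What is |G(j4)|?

Substitute s = j4: numerator = 20, denominator = -119 + j68.
|G(j4)| = |20| / |-119 + j68| = 20 / 137.06 ≈ 0.1459.

|G(j4)| ≈ 0.1459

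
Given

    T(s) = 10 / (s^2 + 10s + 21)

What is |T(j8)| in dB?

Substitute s = j8: numerator = 10, denominator = -43 + j80.
|T(j8)| = |10| / |-43 + j80| = 10 / 90.824 ≈ 0.1101.
In decibels: 20·log₁₀(0.1101) ≈ -19.2 dB.

|T(j8)|_dB ≈ -19.2 dB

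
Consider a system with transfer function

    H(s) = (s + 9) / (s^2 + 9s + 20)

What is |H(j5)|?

Substitute s = j5: numerator = 9 + j5, denominator = -5 + j45.
|H(j5)| = |9 + j5| / |-5 + j45| = 10.296 / 45.277 ≈ 0.2274.

|H(j5)| ≈ 0.2274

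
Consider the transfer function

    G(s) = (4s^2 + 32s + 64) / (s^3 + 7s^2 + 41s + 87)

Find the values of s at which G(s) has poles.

The poles are the roots of the denominator s^3 + 7s^2 + 41s + 87 = 0.
Trying s = -3: the polynomial evaluates to 0, so (s + 3) is a factor.
Dividing out leaves s^2 + 4s + 29 = 0.
The quadratic formula then gives s = -2 ± 5j.

s = -3, -2 + 5j, -2 - 5j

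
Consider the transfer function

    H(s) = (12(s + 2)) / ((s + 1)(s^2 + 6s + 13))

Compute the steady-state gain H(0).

At s = 0 each factor (s + a) contributes a and each (s^2 + bs + c) contributes c.
H(0) = 12·(2) / ((1) · (13)) = 24/13 = 24/13.

H(0) = 24/13 ≈ 1.846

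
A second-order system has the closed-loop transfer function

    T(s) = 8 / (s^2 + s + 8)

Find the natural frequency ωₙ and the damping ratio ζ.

ωₙ ≈ 2.828 rad/s, ζ ≈ 0.1768

Compare the denominator to the standard form s^2 + 2ζωₙs + ωₙ².
ωₙ² = 8, so ωₙ = √8 ≈ 2.828 rad/s.
2ζωₙ = 1, so ζ = 1/(2·√8) ≈ 0.1768.
With ζ = 0.1768 the response is underdamped.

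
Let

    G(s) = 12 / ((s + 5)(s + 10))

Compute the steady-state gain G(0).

At s = 0 each factor (s + a) contributes a and each (s^2 + bs + c) contributes c.
G(0) = 12·1 / ((5) · (10)) = 12/50 = 6/25.

G(0) = 6/25 ≈ 0.2400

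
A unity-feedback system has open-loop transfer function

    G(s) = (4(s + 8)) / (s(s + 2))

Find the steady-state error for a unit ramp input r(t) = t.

G(s) has one pole at the origin.
This is a Type 1 system. Kv = lim_{s→0} s·G(s) = 32/2 = 16.
e_ss = 1/Kv = 1/(16) = 1/16 ≈ 0.06250.

e_ss = 0.06250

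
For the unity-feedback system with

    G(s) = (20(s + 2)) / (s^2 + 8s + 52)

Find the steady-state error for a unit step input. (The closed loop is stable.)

G(s) has no poles at the origin.
This is a Type 0 system. Kp = lim_{s→0} G(s) = 40/52 = 10/13.
e_ss = 1/(1 + Kp) = 1/(1 + 10/13) = 13/23 ≈ 0.5652.

e_ss = 0.5652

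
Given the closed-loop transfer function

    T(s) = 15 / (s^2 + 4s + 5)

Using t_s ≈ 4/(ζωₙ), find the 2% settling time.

Comparing s^2 + 4s + 5 to s^2 + 2ζωₙs + ωₙ²: ωₙ = √5 ≈ 2.236 rad/s and ζ = 4/(2·√5) ≈ 0.8944.
ζωₙ = 4/2 = 2, so t_s ≈ 4/(ζωₙ) = 4/2 = 2 s.

t_s ≈ 2 s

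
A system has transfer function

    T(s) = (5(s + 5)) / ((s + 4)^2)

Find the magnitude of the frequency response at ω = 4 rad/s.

|T(j4)| ≈ 1.000

Substitute s = j4: numerator = 25 + j20, denominator = j32.
|T(j4)| = |25 + j20| / |j32| = 32.016 / 32 ≈ 1.000.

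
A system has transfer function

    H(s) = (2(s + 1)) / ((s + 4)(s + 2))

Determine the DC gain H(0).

At s = 0 each factor (s + a) contributes a and each (s^2 + bs + c) contributes c.
H(0) = 2·(1) / ((4) · (2)) = 2/8 = 1/4.

H(0) = 1/4 ≈ 0.2500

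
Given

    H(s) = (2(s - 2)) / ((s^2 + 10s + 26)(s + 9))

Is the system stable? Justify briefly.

The poles can be read from the denominator factors: s = -5 + j, -5 - j, -9.
Since all poles lie strictly in the left half-plane, the system is stable.

stable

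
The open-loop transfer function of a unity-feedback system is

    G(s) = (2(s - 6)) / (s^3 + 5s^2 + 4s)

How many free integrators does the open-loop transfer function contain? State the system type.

The denominator has 1 factor of s at the origin (free integrator), so this is a Type 1 system.

Type 1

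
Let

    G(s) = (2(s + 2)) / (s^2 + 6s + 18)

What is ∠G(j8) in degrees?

∠G(j8) ≈ -57.82°

At s = j8: numerator = 4 + j16, denominator = -46 + j48.
∠G = ∠num − ∠den = 75.964° − (133.78°) = -57.82°.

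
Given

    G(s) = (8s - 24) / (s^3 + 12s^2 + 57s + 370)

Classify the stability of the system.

The denominator s^3 + 12s^2 + 57s + 370 factors as (s^2 + 2s + 37)(s + 10), giving poles at s = -1 + 6j, -1 - 6j, -10.
Since all poles lie strictly in the left half-plane, the system is stable.

stable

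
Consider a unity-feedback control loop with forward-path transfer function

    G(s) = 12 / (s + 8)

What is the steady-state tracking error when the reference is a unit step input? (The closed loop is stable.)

G(s) has no poles at the origin.
This is a Type 0 system. Kp = lim_{s→0} G(s) = 12/8 = 3/2.
e_ss = 1/(1 + Kp) = 1/(1 + 3/2) = 2/5 ≈ 0.4000.

e_ss = 0.4000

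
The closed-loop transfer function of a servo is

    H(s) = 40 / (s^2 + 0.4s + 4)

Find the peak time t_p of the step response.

Comparing s^2 + 0.4s + 4 to s^2 + 2ζωₙs + ωₙ²: ωₙ = 2 rad/s and ζ = 0.4/(2·2) = 0.1.
ζωₙ = 0.4/2 = 0.2, so ω_d = ωₙ√(1−ζ²) = √(ωₙ² − (ζωₙ)²) = √(4 − 0.2²) = √3.96 ≈ 1.990 rad/s.
t_p = π/ω_d = π/1.990 ≈ 1.579 s.

t_p ≈ 1.579 s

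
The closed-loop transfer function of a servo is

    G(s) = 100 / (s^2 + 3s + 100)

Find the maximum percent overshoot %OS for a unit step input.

Comparing s^2 + 3s + 100 to s^2 + 2ζωₙs + ωₙ²: ωₙ = 10 rad/s and ζ = 3/(2·10) = 0.15.
%OS = 100·exp(−πζ/√(1−ζ²)) = 100·exp(−π·0.15/√(1−0.15²)) ≈ 62.1%.

%OS ≈ 62.1%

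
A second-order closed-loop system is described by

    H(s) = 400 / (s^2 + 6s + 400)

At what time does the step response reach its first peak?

Comparing s^2 + 6s + 400 to s^2 + 2ζωₙs + ωₙ²: ωₙ = 20 rad/s and ζ = 6/(2·20) = 0.15.
ζωₙ = 6/2 = 3, so ω_d = ωₙ√(1−ζ²) = √(ωₙ² − (ζωₙ)²) = √(400 − 3²) = √391 ≈ 19.77 rad/s.
t_p = π/ω_d = π/19.77 ≈ 0.1589 s.

t_p ≈ 0.1589 s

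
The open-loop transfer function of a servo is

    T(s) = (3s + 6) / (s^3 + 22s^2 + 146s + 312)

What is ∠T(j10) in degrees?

At s = j10: numerator = 6 + j30, denominator = -1888 + j460.
∠T = ∠num − ∠den = 78.690° − (166.31°) = -87.62°.

∠T(j10) ≈ -87.62°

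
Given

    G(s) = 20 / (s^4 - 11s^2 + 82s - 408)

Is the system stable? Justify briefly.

The denominator s^4 - 11s^2 + 82s - 408 factors as (s - 4)(s^2 - 2s + 17)(s + 6), giving poles at s = 4, 1 + 4j, 1 - 4j, -6.
Since the pole(s) at s = 4, 1 + 4j, 1 - 4j lie in the right half-plane, the system is unstable.

unstable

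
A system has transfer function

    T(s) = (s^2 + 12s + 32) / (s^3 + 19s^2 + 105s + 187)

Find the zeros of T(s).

Set the numerator to zero: s^2 + 12s + 32 = 0.
Factoring: (s + 8)(s + 4) = 0.

s = -8, -4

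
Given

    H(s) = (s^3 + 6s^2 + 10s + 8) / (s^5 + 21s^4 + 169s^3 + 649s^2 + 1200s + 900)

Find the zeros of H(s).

Set the numerator to zero: s^3 + 6s^2 + 10s + 8 = 0.
Factoring: (s + 4)(s^2 + 2s + 2) = 0.

s = -4, -1 ± j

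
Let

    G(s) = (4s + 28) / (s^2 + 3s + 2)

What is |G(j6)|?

Substitute s = j6: numerator = 28 + j24, denominator = -34 + j18.
|G(j6)| = |28 + j24| / |-34 + j18| = 36.878 / 38.471 ≈ 0.9586.

|G(j6)| ≈ 0.9586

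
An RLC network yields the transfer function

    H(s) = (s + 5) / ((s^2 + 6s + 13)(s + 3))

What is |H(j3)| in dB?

|H(j3)|_dB ≈ -22.6 dB

Substitute s = j3: numerator = 5 + j3, denominator = -42 + j66.
|H(j3)| = |5 + j3| / |-42 + j66| = 5.8310 / 78.230 ≈ 0.07454.
In decibels: 20·log₁₀(0.07454) ≈ -22.6 dB.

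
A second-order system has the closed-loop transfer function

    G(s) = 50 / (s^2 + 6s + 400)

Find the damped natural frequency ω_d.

ω_d ≈ 19.77 rad/s

Comparing s^2 + 6s + 400 to s^2 + 2ζωₙs + ωₙ²: ωₙ = 20 rad/s and ζ = 6/(2·20) = 0.15.
ζωₙ = 6/2 = 3, so ω_d = ωₙ√(1−ζ²) = √(ωₙ² − (ζωₙ)²) = √(400 − 3²) = √391 ≈ 19.77 rad/s.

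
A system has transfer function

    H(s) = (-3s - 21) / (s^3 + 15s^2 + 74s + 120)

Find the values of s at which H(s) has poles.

The poles are the roots of the denominator s^3 + 15s^2 + 74s + 120 = 0.
Trying s = -6: the polynomial evaluates to 0, so (s + 6) is a factor.
Dividing out leaves s^2 + 9s + 20 = 0.
Factoring the quadratic: (s + 5)(s + 4) = 0.

s = -6, -5, -4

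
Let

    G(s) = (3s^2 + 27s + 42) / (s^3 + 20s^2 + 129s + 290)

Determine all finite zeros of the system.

s = -2, -7

Set the numerator to zero: 3s^2 + 27s + 42 = 0, i.e. 3·(s^2 + 9s + 14) = 0.
Factoring: (s + 2)(s + 7) = 0.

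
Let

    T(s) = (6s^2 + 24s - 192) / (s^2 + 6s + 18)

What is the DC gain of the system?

Set s = 0: T(0) = (-192) / (18) = -32/3.

T(0) = -32/3 ≈ -10.67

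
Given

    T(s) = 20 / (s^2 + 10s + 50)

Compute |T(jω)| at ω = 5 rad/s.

Substitute s = j5: numerator = 20, denominator = 25 + j50.
|T(j5)| = |20| / |25 + j50| = 20 / 55.902 ≈ 0.3578.

|T(j5)| ≈ 0.3578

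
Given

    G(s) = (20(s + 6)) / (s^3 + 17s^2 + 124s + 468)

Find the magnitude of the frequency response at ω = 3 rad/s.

|G(j3)| ≈ 0.2872

Substitute s = j3: numerator = 120 + j60, denominator = 315 + j345.
|G(j3)| = |120 + j60| / |315 + j345| = 134.16 / 467.17 ≈ 0.2872.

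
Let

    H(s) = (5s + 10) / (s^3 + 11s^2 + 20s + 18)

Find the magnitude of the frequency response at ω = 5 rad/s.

Substitute s = j5: numerator = 10 + j25, denominator = -257 - j25.
|H(j5)| = |10 + j25| / |-257 - j25| = 26.926 / 258.21 ≈ 0.1043.

|H(j5)| ≈ 0.1043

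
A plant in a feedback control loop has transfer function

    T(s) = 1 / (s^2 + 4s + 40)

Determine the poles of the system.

The poles are the roots of the denominator s^2 + 4s + 40 = 0.
Using the quadratic formula: s = (-4 ± √(-144))/2 = -2 ± 6j.

s = -2 + 6j, -2 - 6j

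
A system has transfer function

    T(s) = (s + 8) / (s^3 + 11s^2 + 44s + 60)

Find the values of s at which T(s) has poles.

The poles are the roots of the denominator s^3 + 11s^2 + 44s + 60 = 0.
Trying s = -3: the polynomial evaluates to 0, so (s + 3) is a factor.
Dividing out leaves s^2 + 8s + 20 = 0.
The quadratic formula then gives s = -4 ± 2j.

s = -4 + 2j, -4 - 2j, -3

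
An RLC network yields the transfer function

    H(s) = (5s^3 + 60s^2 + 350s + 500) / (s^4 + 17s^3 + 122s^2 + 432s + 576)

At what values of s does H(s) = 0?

s = -5 ± 5j, -2

Set the numerator to zero: 5s^3 + 60s^2 + 350s + 500 = 0, i.e. 5·(s^3 + 12s^2 + 70s + 100) = 0.
Factoring: (s^2 + 10s + 50)(s + 2) = 0.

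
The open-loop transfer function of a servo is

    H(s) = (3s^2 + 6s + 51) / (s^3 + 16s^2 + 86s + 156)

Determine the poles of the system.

The poles are the roots of the denominator s^3 + 16s^2 + 86s + 156 = 0.
Trying s = -6: the polynomial evaluates to 0, so (s + 6) is a factor.
Dividing out leaves s^2 + 10s + 26 = 0.
The quadratic formula then gives s = -5 ± 1j.

s = -5 ± j, -6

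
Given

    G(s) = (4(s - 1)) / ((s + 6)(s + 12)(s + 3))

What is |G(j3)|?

Substitute s = j3: numerator = -4 + j12, denominator = 27 + j351.
|G(j3)| = |-4 + j12| / |27 + j351| = 12.649 / 352.04 ≈ 0.03593.

|G(j3)| ≈ 0.03593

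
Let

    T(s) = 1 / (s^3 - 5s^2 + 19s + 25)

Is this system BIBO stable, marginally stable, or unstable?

unstable

The denominator s^3 - 5s^2 + 19s + 25 factors as (s + 1)(s^2 - 6s + 25), giving poles at s = -1, 3 ± 4j.
Since the pole(s) at s = 3 + 4j, 3 - 4j lie in the right half-plane, the system is unstable.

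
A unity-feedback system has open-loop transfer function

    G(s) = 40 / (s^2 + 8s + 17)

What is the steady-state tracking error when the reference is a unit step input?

G(s) has no poles at the origin.
This is a Type 0 system. Kp = lim_{s→0} G(s) = 40/17.
e_ss = 1/(1 + Kp) = 1/(1 + 40/17) = 17/57 ≈ 0.2982.

e_ss = 0.2982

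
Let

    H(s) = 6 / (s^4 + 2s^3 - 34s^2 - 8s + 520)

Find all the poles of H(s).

s = 4 + 2j, 4 - 2j, -5 + j, -5 - j

The poles are the roots of the denominator s^4 + 2s^3 - 34s^2 - 8s + 520 = 0.
No real roots exist; factor into two real quadratics: (s^2 - 8s + 20)(s^2 + 10s + 26) = 0.
Each quadratic gives a conjugate pair via the quadratic formula.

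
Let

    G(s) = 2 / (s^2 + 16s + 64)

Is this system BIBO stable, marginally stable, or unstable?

stable

The denominator s^2 + 16s + 64 factors as (s + 8)^2, giving poles at s = -8, -8.
Since all poles lie strictly in the left half-plane, the system is stable.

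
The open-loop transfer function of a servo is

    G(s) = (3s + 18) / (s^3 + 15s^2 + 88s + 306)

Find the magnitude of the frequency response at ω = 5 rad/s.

Substitute s = j5: numerator = 18 + j15, denominator = -69 + j315.
|G(j5)| = |18 + j15| / |-69 + j315| = 23.431 / 322.47 ≈ 0.07266.

|G(j5)| ≈ 0.07266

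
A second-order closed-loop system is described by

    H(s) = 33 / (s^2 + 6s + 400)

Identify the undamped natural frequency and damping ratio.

ωₙ = 20 rad/s, ζ = 0.15

Compare the denominator to the standard form s^2 + 2ζωₙs + ωₙ².
ωₙ² = 400, so ωₙ = 20 rad/s.
2ζωₙ = 6, so ζ = 6/(2·20) = 0.15.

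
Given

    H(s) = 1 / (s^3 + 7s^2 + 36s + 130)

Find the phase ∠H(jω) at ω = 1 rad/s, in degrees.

At s = j1: numerator = 1, denominator = 123 + j35.
∠H = ∠num − ∠den = 0° − (15.884°) = -15.88°.

∠H(j1) ≈ -15.88°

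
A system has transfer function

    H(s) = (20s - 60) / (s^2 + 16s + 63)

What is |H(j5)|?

Substitute s = j5: numerator = -60 + j100, denominator = 38 + j80.
|H(j5)| = |-60 + j100| / |38 + j80| = 116.62 / 88.566 ≈ 1.317.

|H(j5)| ≈ 1.317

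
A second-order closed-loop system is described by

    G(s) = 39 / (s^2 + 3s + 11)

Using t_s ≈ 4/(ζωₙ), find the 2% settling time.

Comparing s^2 + 3s + 11 to s^2 + 2ζωₙs + ωₙ²: ωₙ = √11 ≈ 3.317 rad/s and ζ = 3/(2·√11) ≈ 0.4523.
ζωₙ = 3/2 = 1.5, so t_s ≈ 4/(ζωₙ) = 4/1.5 ≈ 2.667 s.

t_s ≈ 2.667 s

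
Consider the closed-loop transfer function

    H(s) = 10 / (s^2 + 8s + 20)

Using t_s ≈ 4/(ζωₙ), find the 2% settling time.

Comparing s^2 + 8s + 20 to s^2 + 2ζωₙs + ωₙ²: ωₙ = √20 ≈ 4.472 rad/s and ζ = 8/(2·√20) ≈ 0.8944.
ζωₙ = 8/2 = 4, so t_s ≈ 4/(ζωₙ) = 4/4 = 1 s.

t_s ≈ 1 s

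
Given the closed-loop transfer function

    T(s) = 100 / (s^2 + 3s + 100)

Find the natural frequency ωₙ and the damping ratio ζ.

Compare the denominator to the standard form s^2 + 2ζωₙs + ωₙ².
ωₙ² = 100, so ωₙ = 10 rad/s.
2ζωₙ = 3, so ζ = 3/(2·10) = 0.15.
With ζ = 0.15 the response is underdamped.

ωₙ = 10 rad/s, ζ = 0.15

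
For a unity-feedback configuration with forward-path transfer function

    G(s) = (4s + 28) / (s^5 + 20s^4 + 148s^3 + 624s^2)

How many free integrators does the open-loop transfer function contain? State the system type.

Factor s from the denominator: s^5 + 20s^4 + 148s^3 + 624s^2 = s^2·(s^3 + 20s^2 + 148s + 624).
There are 2 poles at the origin, so the system is Type 2.

Type 2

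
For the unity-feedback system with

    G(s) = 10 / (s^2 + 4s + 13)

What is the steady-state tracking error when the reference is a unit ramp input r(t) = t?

G(s) has no poles at the origin.
This is a Type 0 system; Kv = lim_{s→0} s·G(s) = 0, so the steady-state error for a ramp input is infinite.

e_ss = ∞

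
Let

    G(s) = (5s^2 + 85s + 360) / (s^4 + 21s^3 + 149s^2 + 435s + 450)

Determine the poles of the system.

The poles are the roots of the denominator s^4 + 21s^3 + 149s^2 + 435s + 450 = 0.
Trying s = -3: the polynomial evaluates to 0, so (s + 3) is a factor.
Dividing out leaves s^3 + 18s^2 + 95s + 150 = 0.
This factors further as (s + 5)(s + 10)(s + 3) = 0.

s = -3, -5, -10, -3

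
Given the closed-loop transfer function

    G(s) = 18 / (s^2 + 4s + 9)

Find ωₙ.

ωₙ = 3 rad/s

Compare the denominator to the standard form s^2 + 2ζωₙs + ωₙ².
ωₙ² = 9, so ωₙ = 3 rad/s.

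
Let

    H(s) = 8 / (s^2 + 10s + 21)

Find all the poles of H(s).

The poles are the roots of the denominator s^2 + 10s + 21 = 0.
Factoring: (s + 7)(s + 3) = 0, so s = -7 and s = -3.

s = -7, -3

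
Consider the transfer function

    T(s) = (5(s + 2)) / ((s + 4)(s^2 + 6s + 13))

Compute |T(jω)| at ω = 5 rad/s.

Substitute s = j5: numerator = 10 + j25, denominator = -198 + j60.
|T(j5)| = |10 + j25| / |-198 + j60| = 26.926 / 206.89 ≈ 0.1301.

|T(j5)| ≈ 0.1301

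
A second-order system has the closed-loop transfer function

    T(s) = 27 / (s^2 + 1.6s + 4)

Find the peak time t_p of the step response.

t_p ≈ 1.714 s

Comparing s^2 + 1.6s + 4 to s^2 + 2ζωₙs + ωₙ²: ωₙ = 2 rad/s and ζ = 1.6/(2·2) = 0.4.
ζωₙ = 1.6/2 = 0.8, so ω_d = ωₙ√(1−ζ²) = √(ωₙ² − (ζωₙ)²) = √(4 − 0.8²) = √3.36 ≈ 1.833 rad/s.
t_p = π/ω_d = π/1.833 ≈ 1.714 s.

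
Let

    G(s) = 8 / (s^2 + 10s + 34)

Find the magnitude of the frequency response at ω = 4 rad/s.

Substitute s = j4: numerator = 8, denominator = 18 + j40.
|G(j4)| = |8| / |18 + j40| = 8 / 43.863 ≈ 0.1824.

|G(j4)| ≈ 0.1824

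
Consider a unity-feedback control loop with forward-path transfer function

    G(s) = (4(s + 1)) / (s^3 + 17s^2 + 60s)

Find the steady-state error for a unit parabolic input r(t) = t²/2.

e_ss = ∞

G(s) has one pole at the origin.
This is a Type 1 system; Ka = lim_{s→0} s^2·G(s) = 0, so the steady-state error for a parabola input is infinite.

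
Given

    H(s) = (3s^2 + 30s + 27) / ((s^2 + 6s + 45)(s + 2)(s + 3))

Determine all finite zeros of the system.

s = -9, -1

Set the numerator to zero: 3s^2 + 30s + 27 = 0, i.e. 3·(s^2 + 10s + 9) = 0.
Factoring: (s + 9)(s + 1) = 0.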